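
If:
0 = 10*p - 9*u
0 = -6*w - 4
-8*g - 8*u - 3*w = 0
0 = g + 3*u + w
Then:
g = 1/24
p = 3/16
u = 5/24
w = -2/3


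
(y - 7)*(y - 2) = y^2 - 9*y + 14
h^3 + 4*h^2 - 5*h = h*(h - 1)*(h + 5)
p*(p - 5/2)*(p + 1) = p^3 - 3*p^2/2 - 5*p/2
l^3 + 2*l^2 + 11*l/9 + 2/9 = (l + 1/3)*(l + 2/3)*(l + 1)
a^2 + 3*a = a*(a + 3)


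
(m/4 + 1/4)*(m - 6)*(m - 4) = m^3/4 - 9*m^2/4 + 7*m/2 + 6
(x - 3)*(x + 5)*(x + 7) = x^3 + 9*x^2 - x - 105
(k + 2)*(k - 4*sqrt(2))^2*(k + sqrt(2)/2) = k^4 - 15*sqrt(2)*k^3/2 + 2*k^3 - 15*sqrt(2)*k^2 + 24*k^2 + 16*sqrt(2)*k + 48*k + 32*sqrt(2)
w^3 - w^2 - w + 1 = (w - 1)^2*(w + 1)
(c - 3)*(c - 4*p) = c^2 - 4*c*p - 3*c + 12*p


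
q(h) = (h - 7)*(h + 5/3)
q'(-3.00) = -11.33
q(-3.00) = 13.33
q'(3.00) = 0.67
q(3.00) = -18.67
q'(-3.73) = -12.79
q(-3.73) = 22.14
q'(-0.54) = -6.41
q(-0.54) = -8.50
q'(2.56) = -0.21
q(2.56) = -18.77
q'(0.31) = -4.71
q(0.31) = -13.22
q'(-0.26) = -5.85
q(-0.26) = -10.21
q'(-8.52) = -22.37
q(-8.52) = 106.36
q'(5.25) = 5.17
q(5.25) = -12.10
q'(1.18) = -2.97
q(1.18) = -16.57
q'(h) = 2*h - 16/3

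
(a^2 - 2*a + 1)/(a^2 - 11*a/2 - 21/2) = 2*(-a^2 + 2*a - 1)/(-2*a^2 + 11*a + 21)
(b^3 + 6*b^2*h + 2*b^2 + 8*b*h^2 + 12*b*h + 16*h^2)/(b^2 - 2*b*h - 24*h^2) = (b^2 + 2*b*h + 2*b + 4*h)/(b - 6*h)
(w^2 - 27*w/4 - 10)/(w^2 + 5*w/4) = (w - 8)/w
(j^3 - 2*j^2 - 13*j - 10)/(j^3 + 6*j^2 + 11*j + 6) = (j - 5)/(j + 3)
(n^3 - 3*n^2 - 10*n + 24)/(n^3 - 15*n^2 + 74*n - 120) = (n^2 + n - 6)/(n^2 - 11*n + 30)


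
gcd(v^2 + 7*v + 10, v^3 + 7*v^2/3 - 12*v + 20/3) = v + 5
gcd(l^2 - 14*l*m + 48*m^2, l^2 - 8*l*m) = l - 8*m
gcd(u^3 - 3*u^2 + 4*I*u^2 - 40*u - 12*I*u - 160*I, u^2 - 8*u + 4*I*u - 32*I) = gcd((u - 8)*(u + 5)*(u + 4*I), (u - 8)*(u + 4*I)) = u^2 + u*(-8 + 4*I) - 32*I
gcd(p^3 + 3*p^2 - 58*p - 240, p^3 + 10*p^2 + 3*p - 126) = p + 6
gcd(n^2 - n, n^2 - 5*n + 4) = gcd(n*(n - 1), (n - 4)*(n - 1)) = n - 1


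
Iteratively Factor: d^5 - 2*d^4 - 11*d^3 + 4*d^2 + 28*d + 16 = (d - 4)*(d^4 + 2*d^3 - 3*d^2 - 8*d - 4) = (d - 4)*(d + 1)*(d^3 + d^2 - 4*d - 4) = (d - 4)*(d - 2)*(d + 1)*(d^2 + 3*d + 2) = (d - 4)*(d - 2)*(d + 1)^2*(d + 2)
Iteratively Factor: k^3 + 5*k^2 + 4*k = (k + 4)*(k^2 + k) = k*(k + 4)*(k + 1)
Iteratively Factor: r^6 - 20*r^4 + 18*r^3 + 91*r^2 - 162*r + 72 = (r - 1)*(r^5 + r^4 - 19*r^3 - r^2 + 90*r - 72) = (r - 1)*(r + 3)*(r^4 - 2*r^3 - 13*r^2 + 38*r - 24) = (r - 1)^2*(r + 3)*(r^3 - r^2 - 14*r + 24) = (r - 3)*(r - 1)^2*(r + 3)*(r^2 + 2*r - 8) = (r - 3)*(r - 1)^2*(r + 3)*(r + 4)*(r - 2)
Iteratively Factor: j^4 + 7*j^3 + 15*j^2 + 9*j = (j + 1)*(j^3 + 6*j^2 + 9*j) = (j + 1)*(j + 3)*(j^2 + 3*j) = j*(j + 1)*(j + 3)*(j + 3)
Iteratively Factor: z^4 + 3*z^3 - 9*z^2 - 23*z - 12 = (z + 4)*(z^3 - z^2 - 5*z - 3) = (z + 1)*(z + 4)*(z^2 - 2*z - 3) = (z + 1)^2*(z + 4)*(z - 3)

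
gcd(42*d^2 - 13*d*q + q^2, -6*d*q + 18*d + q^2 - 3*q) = -6*d + q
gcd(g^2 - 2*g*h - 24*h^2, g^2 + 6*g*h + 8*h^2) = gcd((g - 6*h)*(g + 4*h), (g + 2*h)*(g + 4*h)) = g + 4*h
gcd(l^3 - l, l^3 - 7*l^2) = l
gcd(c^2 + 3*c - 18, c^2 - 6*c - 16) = 1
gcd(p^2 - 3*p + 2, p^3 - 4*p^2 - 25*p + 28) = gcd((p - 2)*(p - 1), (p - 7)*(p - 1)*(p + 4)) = p - 1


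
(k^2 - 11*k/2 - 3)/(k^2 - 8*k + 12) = (k + 1/2)/(k - 2)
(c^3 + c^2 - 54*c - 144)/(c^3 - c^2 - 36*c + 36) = (c^2 - 5*c - 24)/(c^2 - 7*c + 6)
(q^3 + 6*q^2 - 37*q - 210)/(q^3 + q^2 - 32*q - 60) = (q + 7)/(q + 2)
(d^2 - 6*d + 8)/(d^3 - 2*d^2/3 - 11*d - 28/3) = 3*(d - 2)/(3*d^2 + 10*d + 7)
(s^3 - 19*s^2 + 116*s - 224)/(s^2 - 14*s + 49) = (s^2 - 12*s + 32)/(s - 7)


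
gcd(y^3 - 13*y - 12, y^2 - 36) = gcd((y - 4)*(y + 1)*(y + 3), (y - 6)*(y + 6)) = 1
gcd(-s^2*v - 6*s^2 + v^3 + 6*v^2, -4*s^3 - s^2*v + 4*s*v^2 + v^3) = s^2 - v^2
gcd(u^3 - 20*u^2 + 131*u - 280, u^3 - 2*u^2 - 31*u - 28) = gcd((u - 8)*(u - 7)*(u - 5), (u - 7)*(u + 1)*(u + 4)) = u - 7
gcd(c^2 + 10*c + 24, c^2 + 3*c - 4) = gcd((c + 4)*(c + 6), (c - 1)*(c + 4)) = c + 4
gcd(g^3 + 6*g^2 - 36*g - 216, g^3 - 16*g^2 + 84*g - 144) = g - 6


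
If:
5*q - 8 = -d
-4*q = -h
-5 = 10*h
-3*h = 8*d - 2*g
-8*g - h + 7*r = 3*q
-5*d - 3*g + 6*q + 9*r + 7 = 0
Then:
No Solution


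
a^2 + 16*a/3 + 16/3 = (a + 4/3)*(a + 4)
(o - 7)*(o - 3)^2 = o^3 - 13*o^2 + 51*o - 63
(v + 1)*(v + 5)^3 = v^4 + 16*v^3 + 90*v^2 + 200*v + 125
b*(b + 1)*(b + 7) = b^3 + 8*b^2 + 7*b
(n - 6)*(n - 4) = n^2 - 10*n + 24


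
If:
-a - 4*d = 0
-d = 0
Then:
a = 0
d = 0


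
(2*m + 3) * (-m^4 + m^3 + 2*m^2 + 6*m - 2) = -2*m^5 - m^4 + 7*m^3 + 18*m^2 + 14*m - 6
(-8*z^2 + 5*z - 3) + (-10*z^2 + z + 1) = -18*z^2 + 6*z - 2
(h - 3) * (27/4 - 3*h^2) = -3*h^3 + 9*h^2 + 27*h/4 - 81/4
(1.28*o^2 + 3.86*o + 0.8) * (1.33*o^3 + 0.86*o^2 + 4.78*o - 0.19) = 1.7024*o^5 + 6.2346*o^4 + 10.502*o^3 + 18.8956*o^2 + 3.0906*o - 0.152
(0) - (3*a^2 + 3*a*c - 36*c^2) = -3*a^2 - 3*a*c + 36*c^2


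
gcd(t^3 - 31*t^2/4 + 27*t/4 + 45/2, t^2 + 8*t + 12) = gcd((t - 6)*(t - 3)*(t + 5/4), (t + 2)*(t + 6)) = 1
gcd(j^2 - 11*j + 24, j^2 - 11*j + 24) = j^2 - 11*j + 24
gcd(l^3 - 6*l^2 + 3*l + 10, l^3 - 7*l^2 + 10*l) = l^2 - 7*l + 10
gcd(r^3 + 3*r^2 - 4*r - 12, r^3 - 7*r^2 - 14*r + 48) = r^2 + r - 6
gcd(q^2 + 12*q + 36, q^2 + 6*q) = q + 6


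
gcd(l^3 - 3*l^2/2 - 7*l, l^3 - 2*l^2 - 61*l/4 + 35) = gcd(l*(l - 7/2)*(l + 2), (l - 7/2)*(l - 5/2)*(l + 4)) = l - 7/2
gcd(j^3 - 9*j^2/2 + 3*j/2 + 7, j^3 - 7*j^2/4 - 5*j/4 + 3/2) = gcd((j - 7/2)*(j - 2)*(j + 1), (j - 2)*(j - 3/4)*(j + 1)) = j^2 - j - 2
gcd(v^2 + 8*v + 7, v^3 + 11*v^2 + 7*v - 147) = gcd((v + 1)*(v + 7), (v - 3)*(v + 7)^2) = v + 7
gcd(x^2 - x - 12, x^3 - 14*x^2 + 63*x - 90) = 1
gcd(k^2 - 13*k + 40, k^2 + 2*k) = 1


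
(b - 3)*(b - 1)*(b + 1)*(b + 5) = b^4 + 2*b^3 - 16*b^2 - 2*b + 15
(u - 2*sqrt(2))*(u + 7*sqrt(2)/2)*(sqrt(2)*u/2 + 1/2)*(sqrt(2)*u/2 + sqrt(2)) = u^4/2 + u^3 + sqrt(2)*u^3 - 25*u^2/4 + 2*sqrt(2)*u^2 - 25*u/2 - 7*sqrt(2)*u/2 - 7*sqrt(2)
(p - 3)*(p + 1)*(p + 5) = p^3 + 3*p^2 - 13*p - 15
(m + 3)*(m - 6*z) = m^2 - 6*m*z + 3*m - 18*z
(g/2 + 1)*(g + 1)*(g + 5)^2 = g^4/2 + 13*g^3/2 + 57*g^2/2 + 95*g/2 + 25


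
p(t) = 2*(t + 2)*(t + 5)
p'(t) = 4*t + 14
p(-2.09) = -0.52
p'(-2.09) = 5.64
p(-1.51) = 3.42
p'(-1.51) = 7.96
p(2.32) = 63.24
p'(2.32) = 23.28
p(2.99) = 79.74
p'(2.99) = 25.96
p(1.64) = 48.34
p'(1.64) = 20.56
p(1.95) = 54.90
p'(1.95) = 21.80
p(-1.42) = 4.15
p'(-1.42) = 8.32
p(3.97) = 107.10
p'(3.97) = 29.88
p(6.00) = 176.00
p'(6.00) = 38.00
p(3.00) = 80.00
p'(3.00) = 26.00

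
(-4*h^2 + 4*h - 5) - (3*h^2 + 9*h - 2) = -7*h^2 - 5*h - 3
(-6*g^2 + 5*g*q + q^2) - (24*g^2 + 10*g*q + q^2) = -30*g^2 - 5*g*q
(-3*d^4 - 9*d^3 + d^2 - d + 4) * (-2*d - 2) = 6*d^5 + 24*d^4 + 16*d^3 - 6*d - 8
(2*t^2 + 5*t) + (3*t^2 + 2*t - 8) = 5*t^2 + 7*t - 8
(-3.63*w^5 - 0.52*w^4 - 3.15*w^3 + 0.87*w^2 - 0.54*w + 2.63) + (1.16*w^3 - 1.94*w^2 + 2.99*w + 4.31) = -3.63*w^5 - 0.52*w^4 - 1.99*w^3 - 1.07*w^2 + 2.45*w + 6.94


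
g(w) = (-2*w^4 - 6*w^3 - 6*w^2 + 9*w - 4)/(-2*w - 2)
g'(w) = (-8*w^3 - 18*w^2 - 12*w + 9)/(-2*w - 2) + 2*(-2*w^4 - 6*w^3 - 6*w^2 + 9*w - 4)/(-2*w - 2)^2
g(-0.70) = 19.44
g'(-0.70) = -83.66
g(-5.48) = -117.16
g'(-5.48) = 68.80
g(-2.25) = -15.02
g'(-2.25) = 2.39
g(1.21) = 3.80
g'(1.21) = 8.70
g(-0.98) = 369.50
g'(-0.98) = -18750.04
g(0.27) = 0.84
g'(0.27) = -2.35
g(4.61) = 140.92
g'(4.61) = 82.96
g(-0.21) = 3.86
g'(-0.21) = -11.73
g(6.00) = 289.57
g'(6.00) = 132.85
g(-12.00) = -1458.18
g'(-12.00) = 384.94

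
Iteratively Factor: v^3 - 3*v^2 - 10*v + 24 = (v + 3)*(v^2 - 6*v + 8) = (v - 4)*(v + 3)*(v - 2)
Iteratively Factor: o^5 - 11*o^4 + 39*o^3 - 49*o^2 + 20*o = (o - 4)*(o^4 - 7*o^3 + 11*o^2 - 5*o) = o*(o - 4)*(o^3 - 7*o^2 + 11*o - 5) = o*(o - 5)*(o - 4)*(o^2 - 2*o + 1) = o*(o - 5)*(o - 4)*(o - 1)*(o - 1)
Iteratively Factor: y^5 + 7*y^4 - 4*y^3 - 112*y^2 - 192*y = (y - 4)*(y^4 + 11*y^3 + 40*y^2 + 48*y) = (y - 4)*(y + 4)*(y^3 + 7*y^2 + 12*y) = (y - 4)*(y + 4)^2*(y^2 + 3*y) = y*(y - 4)*(y + 4)^2*(y + 3)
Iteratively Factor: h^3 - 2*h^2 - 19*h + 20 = (h + 4)*(h^2 - 6*h + 5) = (h - 1)*(h + 4)*(h - 5)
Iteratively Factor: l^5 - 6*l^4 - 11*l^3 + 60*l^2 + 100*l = (l + 2)*(l^4 - 8*l^3 + 5*l^2 + 50*l) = l*(l + 2)*(l^3 - 8*l^2 + 5*l + 50) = l*(l + 2)^2*(l^2 - 10*l + 25) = l*(l - 5)*(l + 2)^2*(l - 5)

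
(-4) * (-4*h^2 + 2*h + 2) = 16*h^2 - 8*h - 8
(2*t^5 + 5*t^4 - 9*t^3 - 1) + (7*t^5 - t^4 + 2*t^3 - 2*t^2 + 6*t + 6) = 9*t^5 + 4*t^4 - 7*t^3 - 2*t^2 + 6*t + 5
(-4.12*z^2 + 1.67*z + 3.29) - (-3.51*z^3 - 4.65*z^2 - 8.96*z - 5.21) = 3.51*z^3 + 0.53*z^2 + 10.63*z + 8.5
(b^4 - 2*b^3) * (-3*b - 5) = -3*b^5 + b^4 + 10*b^3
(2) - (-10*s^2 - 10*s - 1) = 10*s^2 + 10*s + 3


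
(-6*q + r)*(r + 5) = -6*q*r - 30*q + r^2 + 5*r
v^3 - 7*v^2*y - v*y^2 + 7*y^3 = (v - 7*y)*(v - y)*(v + y)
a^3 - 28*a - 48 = (a - 6)*(a + 2)*(a + 4)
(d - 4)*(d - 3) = d^2 - 7*d + 12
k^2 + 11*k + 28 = (k + 4)*(k + 7)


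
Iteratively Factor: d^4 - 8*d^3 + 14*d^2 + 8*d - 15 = (d - 5)*(d^3 - 3*d^2 - d + 3) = (d - 5)*(d - 1)*(d^2 - 2*d - 3) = (d - 5)*(d - 3)*(d - 1)*(d + 1)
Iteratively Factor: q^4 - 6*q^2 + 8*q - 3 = (q + 3)*(q^3 - 3*q^2 + 3*q - 1) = (q - 1)*(q + 3)*(q^2 - 2*q + 1) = (q - 1)^2*(q + 3)*(q - 1)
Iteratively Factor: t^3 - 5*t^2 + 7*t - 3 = (t - 1)*(t^2 - 4*t + 3) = (t - 3)*(t - 1)*(t - 1)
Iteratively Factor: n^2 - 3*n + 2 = (n - 1)*(n - 2)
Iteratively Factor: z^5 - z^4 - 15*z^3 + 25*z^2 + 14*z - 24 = (z + 4)*(z^4 - 5*z^3 + 5*z^2 + 5*z - 6) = (z + 1)*(z + 4)*(z^3 - 6*z^2 + 11*z - 6) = (z - 1)*(z + 1)*(z + 4)*(z^2 - 5*z + 6) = (z - 2)*(z - 1)*(z + 1)*(z + 4)*(z - 3)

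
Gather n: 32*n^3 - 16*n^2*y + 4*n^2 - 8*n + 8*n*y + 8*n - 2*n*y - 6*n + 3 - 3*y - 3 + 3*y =32*n^3 + n^2*(4 - 16*y) + n*(6*y - 6)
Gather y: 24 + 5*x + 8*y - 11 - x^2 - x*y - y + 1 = -x^2 + 5*x + y*(7 - x) + 14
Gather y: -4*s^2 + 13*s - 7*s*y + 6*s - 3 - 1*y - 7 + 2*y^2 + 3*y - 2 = -4*s^2 + 19*s + 2*y^2 + y*(2 - 7*s) - 12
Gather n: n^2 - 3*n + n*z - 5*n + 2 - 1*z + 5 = n^2 + n*(z - 8) - z + 7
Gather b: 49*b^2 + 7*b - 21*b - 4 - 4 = 49*b^2 - 14*b - 8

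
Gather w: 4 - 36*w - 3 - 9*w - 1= -45*w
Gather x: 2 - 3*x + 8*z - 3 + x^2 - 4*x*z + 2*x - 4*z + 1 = x^2 + x*(-4*z - 1) + 4*z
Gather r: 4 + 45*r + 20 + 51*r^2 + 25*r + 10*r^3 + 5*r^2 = 10*r^3 + 56*r^2 + 70*r + 24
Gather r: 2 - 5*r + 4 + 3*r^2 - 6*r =3*r^2 - 11*r + 6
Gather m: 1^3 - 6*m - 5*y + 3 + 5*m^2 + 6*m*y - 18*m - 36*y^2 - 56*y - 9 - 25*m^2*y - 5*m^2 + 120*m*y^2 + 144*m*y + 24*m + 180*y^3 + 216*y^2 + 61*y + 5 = -25*m^2*y + m*(120*y^2 + 150*y) + 180*y^3 + 180*y^2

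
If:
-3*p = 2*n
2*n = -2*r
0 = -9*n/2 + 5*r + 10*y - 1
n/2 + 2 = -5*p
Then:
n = 12/17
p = -8/17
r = -12/17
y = 131/170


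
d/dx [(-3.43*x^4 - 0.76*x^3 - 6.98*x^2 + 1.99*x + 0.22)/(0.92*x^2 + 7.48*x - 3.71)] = (-6.3112*x^5 - 77.6684*x^4 + 39.5316*x^3 - 45.5824*x^2 + 51.3868*x - 9.0285)/(0.8464*x^4 + 13.7632*x^3 + 49.124*x^2 - 55.5016*x + 13.7641)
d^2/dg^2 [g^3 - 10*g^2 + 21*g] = 6*g - 20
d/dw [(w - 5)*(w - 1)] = 2*w - 6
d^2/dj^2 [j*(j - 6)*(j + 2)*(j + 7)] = 12*j^2 + 18*j - 80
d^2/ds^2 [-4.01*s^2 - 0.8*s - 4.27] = -8.02000000000000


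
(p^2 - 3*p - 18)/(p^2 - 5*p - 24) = (p - 6)/(p - 8)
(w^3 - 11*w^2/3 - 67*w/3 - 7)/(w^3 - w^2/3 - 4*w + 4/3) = (3*w^3 - 11*w^2 - 67*w - 21)/(3*w^3 - w^2 - 12*w + 4)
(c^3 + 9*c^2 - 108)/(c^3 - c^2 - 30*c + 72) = (c + 6)/(c - 4)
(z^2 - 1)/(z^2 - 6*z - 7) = (z - 1)/(z - 7)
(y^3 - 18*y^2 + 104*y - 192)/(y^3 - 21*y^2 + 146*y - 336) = (y - 4)/(y - 7)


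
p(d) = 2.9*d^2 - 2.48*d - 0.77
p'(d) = 5.8*d - 2.48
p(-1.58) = 10.39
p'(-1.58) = -11.64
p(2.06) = 6.43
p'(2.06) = 9.47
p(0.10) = -0.99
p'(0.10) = -1.90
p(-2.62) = 25.63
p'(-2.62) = -17.68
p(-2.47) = 23.05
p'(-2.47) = -16.81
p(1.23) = 0.57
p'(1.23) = 4.65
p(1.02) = -0.28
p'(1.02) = 3.44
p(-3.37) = 40.52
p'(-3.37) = -22.03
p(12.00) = 387.07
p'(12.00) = 67.12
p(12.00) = 387.07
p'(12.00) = 67.12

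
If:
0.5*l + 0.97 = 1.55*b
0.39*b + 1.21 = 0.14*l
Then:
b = 33.67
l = 102.45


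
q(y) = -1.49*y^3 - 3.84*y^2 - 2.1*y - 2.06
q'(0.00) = -2.10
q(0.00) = -2.06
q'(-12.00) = -553.62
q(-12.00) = 2044.90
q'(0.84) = -11.71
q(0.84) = -7.42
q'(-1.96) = -4.22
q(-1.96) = -1.48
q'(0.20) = -3.81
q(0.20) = -2.65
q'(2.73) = -56.38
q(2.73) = -66.73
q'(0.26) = -4.40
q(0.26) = -2.89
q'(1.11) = -16.13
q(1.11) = -11.16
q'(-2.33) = -8.47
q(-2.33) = 0.83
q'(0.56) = -7.80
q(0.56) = -4.70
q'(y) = -4.47*y^2 - 7.68*y - 2.1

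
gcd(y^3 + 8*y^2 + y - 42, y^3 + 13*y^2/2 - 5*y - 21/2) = y + 7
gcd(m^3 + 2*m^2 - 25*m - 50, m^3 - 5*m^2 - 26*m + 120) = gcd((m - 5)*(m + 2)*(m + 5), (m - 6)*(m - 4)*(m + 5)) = m + 5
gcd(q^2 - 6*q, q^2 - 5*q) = q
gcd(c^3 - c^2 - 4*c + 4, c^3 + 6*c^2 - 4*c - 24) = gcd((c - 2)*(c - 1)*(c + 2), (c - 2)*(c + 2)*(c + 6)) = c^2 - 4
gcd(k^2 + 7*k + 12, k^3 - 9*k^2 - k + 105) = k + 3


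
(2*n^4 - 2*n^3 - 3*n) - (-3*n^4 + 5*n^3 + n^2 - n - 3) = 5*n^4 - 7*n^3 - n^2 - 2*n + 3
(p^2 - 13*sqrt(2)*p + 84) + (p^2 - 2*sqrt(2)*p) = 2*p^2 - 15*sqrt(2)*p + 84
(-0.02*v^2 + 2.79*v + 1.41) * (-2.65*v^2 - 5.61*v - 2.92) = 0.053*v^4 - 7.2813*v^3 - 19.33*v^2 - 16.0569*v - 4.1172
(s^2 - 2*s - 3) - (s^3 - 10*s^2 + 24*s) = -s^3 + 11*s^2 - 26*s - 3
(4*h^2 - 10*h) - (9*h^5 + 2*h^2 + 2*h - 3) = -9*h^5 + 2*h^2 - 12*h + 3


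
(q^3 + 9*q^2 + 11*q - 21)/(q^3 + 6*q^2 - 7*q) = (q + 3)/q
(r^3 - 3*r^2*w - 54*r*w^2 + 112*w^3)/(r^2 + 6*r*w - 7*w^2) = (r^2 - 10*r*w + 16*w^2)/(r - w)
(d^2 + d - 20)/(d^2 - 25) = (d - 4)/(d - 5)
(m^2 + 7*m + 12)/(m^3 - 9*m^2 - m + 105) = (m + 4)/(m^2 - 12*m + 35)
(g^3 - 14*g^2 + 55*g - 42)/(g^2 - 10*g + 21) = (g^2 - 7*g + 6)/(g - 3)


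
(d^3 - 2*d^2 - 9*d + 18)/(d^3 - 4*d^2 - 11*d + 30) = (d - 3)/(d - 5)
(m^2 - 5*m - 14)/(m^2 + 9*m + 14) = (m - 7)/(m + 7)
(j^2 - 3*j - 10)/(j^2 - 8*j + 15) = (j + 2)/(j - 3)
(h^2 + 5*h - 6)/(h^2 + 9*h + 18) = (h - 1)/(h + 3)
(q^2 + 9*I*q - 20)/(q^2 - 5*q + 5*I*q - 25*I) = (q + 4*I)/(q - 5)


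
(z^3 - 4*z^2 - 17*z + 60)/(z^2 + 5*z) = (z^3 - 4*z^2 - 17*z + 60)/(z*(z + 5))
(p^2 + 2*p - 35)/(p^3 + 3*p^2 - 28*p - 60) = (p + 7)/(p^2 + 8*p + 12)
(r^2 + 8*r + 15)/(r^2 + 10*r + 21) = (r + 5)/(r + 7)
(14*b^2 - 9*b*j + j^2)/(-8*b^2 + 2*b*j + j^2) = (-7*b + j)/(4*b + j)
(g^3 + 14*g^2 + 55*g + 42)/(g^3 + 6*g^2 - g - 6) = (g + 7)/(g - 1)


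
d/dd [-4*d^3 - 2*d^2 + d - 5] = -12*d^2 - 4*d + 1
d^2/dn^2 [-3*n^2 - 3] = -6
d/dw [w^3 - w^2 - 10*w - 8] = 3*w^2 - 2*w - 10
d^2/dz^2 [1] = 0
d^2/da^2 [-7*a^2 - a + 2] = -14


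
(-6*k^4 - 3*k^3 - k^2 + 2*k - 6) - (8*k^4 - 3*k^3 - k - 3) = -14*k^4 - k^2 + 3*k - 3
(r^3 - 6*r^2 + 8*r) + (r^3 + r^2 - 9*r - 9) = 2*r^3 - 5*r^2 - r - 9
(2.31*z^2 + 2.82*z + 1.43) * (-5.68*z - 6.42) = -13.1208*z^3 - 30.8478*z^2 - 26.2268*z - 9.1806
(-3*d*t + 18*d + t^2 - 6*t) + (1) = -3*d*t + 18*d + t^2 - 6*t + 1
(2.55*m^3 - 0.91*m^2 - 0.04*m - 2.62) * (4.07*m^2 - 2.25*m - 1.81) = 10.3785*m^5 - 9.4412*m^4 - 2.7308*m^3 - 8.9263*m^2 + 5.9674*m + 4.7422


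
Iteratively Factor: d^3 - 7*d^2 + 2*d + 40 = (d + 2)*(d^2 - 9*d + 20) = (d - 5)*(d + 2)*(d - 4)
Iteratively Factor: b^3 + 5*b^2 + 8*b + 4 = (b + 1)*(b^2 + 4*b + 4) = (b + 1)*(b + 2)*(b + 2)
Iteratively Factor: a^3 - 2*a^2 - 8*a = (a + 2)*(a^2 - 4*a) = (a - 4)*(a + 2)*(a)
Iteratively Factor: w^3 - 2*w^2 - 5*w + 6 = (w + 2)*(w^2 - 4*w + 3) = (w - 3)*(w + 2)*(w - 1)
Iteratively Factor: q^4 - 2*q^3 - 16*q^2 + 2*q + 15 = (q + 1)*(q^3 - 3*q^2 - 13*q + 15) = (q - 1)*(q + 1)*(q^2 - 2*q - 15) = (q - 1)*(q + 1)*(q + 3)*(q - 5)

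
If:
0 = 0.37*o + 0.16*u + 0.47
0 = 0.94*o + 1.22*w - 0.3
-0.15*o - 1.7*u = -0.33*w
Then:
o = -1.44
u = 0.39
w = 1.35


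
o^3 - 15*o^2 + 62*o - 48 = (o - 8)*(o - 6)*(o - 1)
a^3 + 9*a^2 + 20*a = a*(a + 4)*(a + 5)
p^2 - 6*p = p*(p - 6)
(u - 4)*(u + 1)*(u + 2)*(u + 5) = u^4 + 4*u^3 - 15*u^2 - 58*u - 40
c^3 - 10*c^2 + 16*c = c*(c - 8)*(c - 2)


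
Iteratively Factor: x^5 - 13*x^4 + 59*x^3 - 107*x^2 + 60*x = (x - 3)*(x^4 - 10*x^3 + 29*x^2 - 20*x) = (x - 4)*(x - 3)*(x^3 - 6*x^2 + 5*x) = x*(x - 4)*(x - 3)*(x^2 - 6*x + 5) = x*(x - 4)*(x - 3)*(x - 1)*(x - 5)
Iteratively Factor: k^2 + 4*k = (k + 4)*(k)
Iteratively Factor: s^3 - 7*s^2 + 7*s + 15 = (s + 1)*(s^2 - 8*s + 15) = (s - 3)*(s + 1)*(s - 5)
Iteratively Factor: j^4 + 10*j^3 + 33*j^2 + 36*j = (j)*(j^3 + 10*j^2 + 33*j + 36) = j*(j + 3)*(j^2 + 7*j + 12) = j*(j + 3)^2*(j + 4)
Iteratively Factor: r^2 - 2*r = (r - 2)*(r)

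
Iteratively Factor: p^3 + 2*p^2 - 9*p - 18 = (p - 3)*(p^2 + 5*p + 6) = (p - 3)*(p + 3)*(p + 2)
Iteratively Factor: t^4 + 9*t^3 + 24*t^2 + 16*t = (t + 4)*(t^3 + 5*t^2 + 4*t) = (t + 4)^2*(t^2 + t) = t*(t + 4)^2*(t + 1)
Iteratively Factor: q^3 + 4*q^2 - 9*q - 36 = (q - 3)*(q^2 + 7*q + 12) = (q - 3)*(q + 3)*(q + 4)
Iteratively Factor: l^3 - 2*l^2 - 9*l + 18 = (l + 3)*(l^2 - 5*l + 6) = (l - 3)*(l + 3)*(l - 2)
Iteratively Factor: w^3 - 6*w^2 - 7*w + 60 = (w - 4)*(w^2 - 2*w - 15) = (w - 5)*(w - 4)*(w + 3)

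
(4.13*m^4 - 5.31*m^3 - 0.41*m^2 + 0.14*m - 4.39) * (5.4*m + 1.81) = 22.302*m^5 - 21.1987*m^4 - 11.8251*m^3 + 0.0139000000000001*m^2 - 23.4526*m - 7.9459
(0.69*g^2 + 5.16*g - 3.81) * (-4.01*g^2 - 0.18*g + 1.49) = -2.7669*g^4 - 20.8158*g^3 + 15.3774*g^2 + 8.3742*g - 5.6769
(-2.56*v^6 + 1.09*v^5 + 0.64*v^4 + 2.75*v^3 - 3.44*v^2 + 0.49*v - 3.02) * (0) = 0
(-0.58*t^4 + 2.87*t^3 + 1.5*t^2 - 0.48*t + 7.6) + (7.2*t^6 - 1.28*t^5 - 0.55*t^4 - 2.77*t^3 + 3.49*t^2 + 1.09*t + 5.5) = 7.2*t^6 - 1.28*t^5 - 1.13*t^4 + 0.1*t^3 + 4.99*t^2 + 0.61*t + 13.1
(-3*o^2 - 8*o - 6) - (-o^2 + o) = -2*o^2 - 9*o - 6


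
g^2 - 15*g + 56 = (g - 8)*(g - 7)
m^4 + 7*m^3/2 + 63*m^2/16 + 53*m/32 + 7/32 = (m + 1/4)*(m + 1/2)*(m + 1)*(m + 7/4)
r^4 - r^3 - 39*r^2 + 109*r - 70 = (r - 5)*(r - 2)*(r - 1)*(r + 7)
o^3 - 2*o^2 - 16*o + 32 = (o - 4)*(o - 2)*(o + 4)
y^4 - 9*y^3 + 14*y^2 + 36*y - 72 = (y - 6)*(y - 3)*(y - 2)*(y + 2)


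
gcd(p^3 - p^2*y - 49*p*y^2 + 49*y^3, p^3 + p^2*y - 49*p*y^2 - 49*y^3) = -p^2 + 49*y^2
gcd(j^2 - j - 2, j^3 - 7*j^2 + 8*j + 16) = j + 1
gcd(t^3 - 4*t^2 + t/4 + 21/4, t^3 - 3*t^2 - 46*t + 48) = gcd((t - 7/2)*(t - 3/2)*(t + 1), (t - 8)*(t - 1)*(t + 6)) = 1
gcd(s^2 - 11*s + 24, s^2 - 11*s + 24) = s^2 - 11*s + 24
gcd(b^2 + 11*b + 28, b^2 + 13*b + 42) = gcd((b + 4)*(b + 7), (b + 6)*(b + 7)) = b + 7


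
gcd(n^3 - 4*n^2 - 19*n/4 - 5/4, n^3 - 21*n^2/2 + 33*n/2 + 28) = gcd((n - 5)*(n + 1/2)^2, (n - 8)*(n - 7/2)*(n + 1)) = 1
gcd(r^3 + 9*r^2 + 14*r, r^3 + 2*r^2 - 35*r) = r^2 + 7*r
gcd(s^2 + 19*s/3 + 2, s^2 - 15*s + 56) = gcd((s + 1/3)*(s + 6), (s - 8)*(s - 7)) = 1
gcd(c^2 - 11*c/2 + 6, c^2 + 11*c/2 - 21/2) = c - 3/2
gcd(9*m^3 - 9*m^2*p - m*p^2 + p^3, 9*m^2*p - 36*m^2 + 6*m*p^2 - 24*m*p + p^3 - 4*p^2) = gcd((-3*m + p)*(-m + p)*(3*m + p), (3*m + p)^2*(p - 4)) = 3*m + p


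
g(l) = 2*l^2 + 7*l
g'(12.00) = 55.00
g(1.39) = 13.59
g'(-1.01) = 2.96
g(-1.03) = -5.09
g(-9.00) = 99.00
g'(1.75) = 14.00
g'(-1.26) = 1.96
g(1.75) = 18.38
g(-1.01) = -5.03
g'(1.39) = 12.56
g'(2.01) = 15.04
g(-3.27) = -1.50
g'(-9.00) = -29.00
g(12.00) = 372.00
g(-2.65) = -4.50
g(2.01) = 22.15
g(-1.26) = -5.64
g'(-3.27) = -6.08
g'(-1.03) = 2.88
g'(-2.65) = -3.60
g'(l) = 4*l + 7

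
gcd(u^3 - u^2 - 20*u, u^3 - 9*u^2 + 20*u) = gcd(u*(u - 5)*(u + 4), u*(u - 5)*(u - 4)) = u^2 - 5*u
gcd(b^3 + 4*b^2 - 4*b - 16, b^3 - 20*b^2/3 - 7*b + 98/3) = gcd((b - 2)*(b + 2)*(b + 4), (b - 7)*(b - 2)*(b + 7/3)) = b - 2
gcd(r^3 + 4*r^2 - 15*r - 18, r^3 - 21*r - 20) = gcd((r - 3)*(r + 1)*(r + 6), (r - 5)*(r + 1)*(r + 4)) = r + 1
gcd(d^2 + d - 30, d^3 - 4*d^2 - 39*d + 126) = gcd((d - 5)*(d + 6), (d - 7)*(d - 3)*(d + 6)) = d + 6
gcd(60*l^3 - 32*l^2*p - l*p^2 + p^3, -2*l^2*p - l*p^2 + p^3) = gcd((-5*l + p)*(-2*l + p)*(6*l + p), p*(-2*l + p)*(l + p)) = -2*l + p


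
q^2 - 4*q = q*(q - 4)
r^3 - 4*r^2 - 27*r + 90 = (r - 6)*(r - 3)*(r + 5)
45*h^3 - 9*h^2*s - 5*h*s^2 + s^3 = (-5*h + s)*(-3*h + s)*(3*h + s)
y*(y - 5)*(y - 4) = y^3 - 9*y^2 + 20*y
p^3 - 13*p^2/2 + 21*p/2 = p*(p - 7/2)*(p - 3)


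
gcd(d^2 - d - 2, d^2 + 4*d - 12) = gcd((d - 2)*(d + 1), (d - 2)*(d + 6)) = d - 2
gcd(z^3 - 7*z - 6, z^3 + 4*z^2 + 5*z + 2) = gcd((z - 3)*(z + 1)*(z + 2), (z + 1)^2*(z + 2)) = z^2 + 3*z + 2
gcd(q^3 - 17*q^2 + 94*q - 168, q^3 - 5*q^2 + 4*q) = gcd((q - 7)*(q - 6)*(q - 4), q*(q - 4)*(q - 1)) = q - 4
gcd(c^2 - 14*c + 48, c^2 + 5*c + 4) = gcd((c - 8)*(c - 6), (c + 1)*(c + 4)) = 1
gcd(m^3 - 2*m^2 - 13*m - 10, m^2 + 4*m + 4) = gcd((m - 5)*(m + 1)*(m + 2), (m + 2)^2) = m + 2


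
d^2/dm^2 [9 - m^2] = -2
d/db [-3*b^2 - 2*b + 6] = -6*b - 2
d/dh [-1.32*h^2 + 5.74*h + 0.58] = 5.74 - 2.64*h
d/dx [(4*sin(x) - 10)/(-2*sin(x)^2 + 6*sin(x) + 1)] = 8*(sin(x)^2 - 5*sin(x) + 8)*cos(x)/(6*sin(x) + cos(2*x))^2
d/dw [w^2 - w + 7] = 2*w - 1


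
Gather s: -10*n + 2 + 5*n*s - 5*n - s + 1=-15*n + s*(5*n - 1) + 3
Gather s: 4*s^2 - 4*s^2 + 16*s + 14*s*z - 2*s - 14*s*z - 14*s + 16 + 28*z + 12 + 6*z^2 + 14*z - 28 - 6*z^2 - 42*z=0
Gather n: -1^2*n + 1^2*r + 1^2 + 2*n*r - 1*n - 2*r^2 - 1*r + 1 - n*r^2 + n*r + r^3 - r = n*(-r^2 + 3*r - 2) + r^3 - 2*r^2 - r + 2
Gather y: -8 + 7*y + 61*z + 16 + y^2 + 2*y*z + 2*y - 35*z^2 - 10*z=y^2 + y*(2*z + 9) - 35*z^2 + 51*z + 8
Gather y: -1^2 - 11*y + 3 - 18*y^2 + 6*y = -18*y^2 - 5*y + 2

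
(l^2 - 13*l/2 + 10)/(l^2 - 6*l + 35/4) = 2*(l - 4)/(2*l - 7)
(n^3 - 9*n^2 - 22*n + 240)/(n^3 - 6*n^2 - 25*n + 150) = (n - 8)/(n - 5)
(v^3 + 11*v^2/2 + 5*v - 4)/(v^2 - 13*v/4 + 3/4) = 2*(2*v^3 + 11*v^2 + 10*v - 8)/(4*v^2 - 13*v + 3)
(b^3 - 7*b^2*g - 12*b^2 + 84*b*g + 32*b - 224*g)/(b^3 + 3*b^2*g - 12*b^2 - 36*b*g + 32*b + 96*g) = (b - 7*g)/(b + 3*g)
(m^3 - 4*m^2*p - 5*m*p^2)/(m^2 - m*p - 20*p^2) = m*(m + p)/(m + 4*p)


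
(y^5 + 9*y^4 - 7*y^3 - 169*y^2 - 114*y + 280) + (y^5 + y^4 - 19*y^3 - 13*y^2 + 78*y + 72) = 2*y^5 + 10*y^4 - 26*y^3 - 182*y^2 - 36*y + 352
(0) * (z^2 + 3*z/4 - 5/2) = 0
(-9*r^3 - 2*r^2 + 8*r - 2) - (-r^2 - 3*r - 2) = -9*r^3 - r^2 + 11*r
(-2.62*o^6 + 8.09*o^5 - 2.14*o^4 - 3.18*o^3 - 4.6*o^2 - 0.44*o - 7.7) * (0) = 0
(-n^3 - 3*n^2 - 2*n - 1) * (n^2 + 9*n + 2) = -n^5 - 12*n^4 - 31*n^3 - 25*n^2 - 13*n - 2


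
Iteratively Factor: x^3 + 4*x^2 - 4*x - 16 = (x - 2)*(x^2 + 6*x + 8) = (x - 2)*(x + 2)*(x + 4)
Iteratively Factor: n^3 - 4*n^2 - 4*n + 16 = (n + 2)*(n^2 - 6*n + 8) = (n - 4)*(n + 2)*(n - 2)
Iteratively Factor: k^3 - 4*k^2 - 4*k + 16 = (k + 2)*(k^2 - 6*k + 8) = (k - 2)*(k + 2)*(k - 4)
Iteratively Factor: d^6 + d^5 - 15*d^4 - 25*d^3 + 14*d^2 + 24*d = (d + 1)*(d^5 - 15*d^3 - 10*d^2 + 24*d) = (d + 1)*(d + 3)*(d^4 - 3*d^3 - 6*d^2 + 8*d) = d*(d + 1)*(d + 3)*(d^3 - 3*d^2 - 6*d + 8) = d*(d - 4)*(d + 1)*(d + 3)*(d^2 + d - 2) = d*(d - 4)*(d + 1)*(d + 2)*(d + 3)*(d - 1)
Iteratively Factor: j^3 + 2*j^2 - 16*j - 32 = (j + 2)*(j^2 - 16) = (j + 2)*(j + 4)*(j - 4)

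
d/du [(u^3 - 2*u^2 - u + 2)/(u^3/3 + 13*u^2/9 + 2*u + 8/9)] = 9*(19*u^2 + 4*u - 44)/(9*u^4 + 60*u^3 + 148*u^2 + 160*u + 64)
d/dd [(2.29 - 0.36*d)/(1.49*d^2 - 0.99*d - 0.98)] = (0.5364*d^2 - 6.8242*d + 2.6199)/(2.2201*d^4 - 2.9502*d^3 - 1.9403*d^2 + 1.9404*d + 0.9604)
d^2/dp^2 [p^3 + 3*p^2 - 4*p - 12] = 6*p + 6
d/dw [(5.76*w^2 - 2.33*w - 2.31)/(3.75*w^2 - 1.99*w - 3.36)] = (-2.7249*w^2 - 21.3822*w + 3.2319)/(14.0625*w^4 - 14.925*w^3 - 21.2399*w^2 + 13.3728*w + 11.2896)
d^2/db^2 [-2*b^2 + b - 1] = -4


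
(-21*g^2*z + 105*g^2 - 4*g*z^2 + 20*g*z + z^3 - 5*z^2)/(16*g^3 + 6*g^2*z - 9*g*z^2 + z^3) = (-21*g^2*z + 105*g^2 - 4*g*z^2 + 20*g*z + z^3 - 5*z^2)/(16*g^3 + 6*g^2*z - 9*g*z^2 + z^3)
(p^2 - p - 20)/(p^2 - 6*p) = (p^2 - p - 20)/(p*(p - 6))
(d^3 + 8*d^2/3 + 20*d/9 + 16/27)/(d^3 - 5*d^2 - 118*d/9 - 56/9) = (d + 2/3)/(d - 7)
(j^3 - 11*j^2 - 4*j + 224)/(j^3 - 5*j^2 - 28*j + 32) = (j - 7)/(j - 1)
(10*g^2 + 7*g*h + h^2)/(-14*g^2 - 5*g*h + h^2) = (-5*g - h)/(7*g - h)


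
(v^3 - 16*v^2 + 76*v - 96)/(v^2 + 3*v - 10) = (v^2 - 14*v + 48)/(v + 5)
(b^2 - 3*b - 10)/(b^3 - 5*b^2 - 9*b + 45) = (b + 2)/(b^2 - 9)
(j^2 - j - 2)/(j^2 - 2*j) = (j + 1)/j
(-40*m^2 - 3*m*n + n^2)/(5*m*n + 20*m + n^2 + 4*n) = (-8*m + n)/(n + 4)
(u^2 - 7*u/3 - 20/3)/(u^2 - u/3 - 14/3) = (-3*u^2 + 7*u + 20)/(-3*u^2 + u + 14)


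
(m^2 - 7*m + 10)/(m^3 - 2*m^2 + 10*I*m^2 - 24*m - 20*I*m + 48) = (m - 5)/(m^2 + 10*I*m - 24)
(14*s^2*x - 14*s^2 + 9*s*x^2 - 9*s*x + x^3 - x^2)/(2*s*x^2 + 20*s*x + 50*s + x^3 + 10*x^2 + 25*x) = (7*s*x - 7*s + x^2 - x)/(x^2 + 10*x + 25)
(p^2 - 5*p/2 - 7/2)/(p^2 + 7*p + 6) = (p - 7/2)/(p + 6)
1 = 1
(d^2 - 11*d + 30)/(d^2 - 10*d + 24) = (d - 5)/(d - 4)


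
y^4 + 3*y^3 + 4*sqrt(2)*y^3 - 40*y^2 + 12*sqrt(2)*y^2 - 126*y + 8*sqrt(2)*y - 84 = (y + 1)*(y + 2)*(y - 3*sqrt(2))*(y + 7*sqrt(2))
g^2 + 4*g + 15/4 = (g + 3/2)*(g + 5/2)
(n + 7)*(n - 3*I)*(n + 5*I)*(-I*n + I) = -I*n^4 + 2*n^3 - 6*I*n^3 + 12*n^2 - 8*I*n^2 - 14*n - 90*I*n + 105*I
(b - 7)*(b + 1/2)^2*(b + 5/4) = b^4 - 19*b^3/4 - 57*b^2/4 - 163*b/16 - 35/16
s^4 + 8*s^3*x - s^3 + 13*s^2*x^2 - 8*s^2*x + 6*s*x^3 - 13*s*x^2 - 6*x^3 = (s - 1)*(s + x)^2*(s + 6*x)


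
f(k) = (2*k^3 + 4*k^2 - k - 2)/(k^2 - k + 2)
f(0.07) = -1.06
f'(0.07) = -0.68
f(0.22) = -1.10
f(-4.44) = -3.59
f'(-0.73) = -1.10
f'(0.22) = 0.24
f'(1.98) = 4.55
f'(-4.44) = 1.77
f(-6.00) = -6.45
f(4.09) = 13.50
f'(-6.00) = 1.89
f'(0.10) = -0.52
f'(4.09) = 2.40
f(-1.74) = 0.19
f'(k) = (1 - 2*k)*(2*k^3 + 4*k^2 - k - 2)/(k^2 - k + 2)^2 + (6*k^2 + 8*k - 1)/(k^2 - k + 2)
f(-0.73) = 0.03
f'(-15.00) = 1.99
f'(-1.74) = 0.61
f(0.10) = -1.08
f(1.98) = 6.91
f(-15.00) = -24.12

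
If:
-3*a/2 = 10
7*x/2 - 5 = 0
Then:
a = -20/3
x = 10/7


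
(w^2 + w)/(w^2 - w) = (w + 1)/(w - 1)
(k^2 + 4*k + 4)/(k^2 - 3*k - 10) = (k + 2)/(k - 5)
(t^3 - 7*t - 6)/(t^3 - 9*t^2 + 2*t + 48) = (t + 1)/(t - 8)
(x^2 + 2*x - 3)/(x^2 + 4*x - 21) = (x^2 + 2*x - 3)/(x^2 + 4*x - 21)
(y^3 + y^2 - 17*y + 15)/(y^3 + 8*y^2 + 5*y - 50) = (y^2 - 4*y + 3)/(y^2 + 3*y - 10)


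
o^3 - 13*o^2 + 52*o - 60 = (o - 6)*(o - 5)*(o - 2)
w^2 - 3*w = w*(w - 3)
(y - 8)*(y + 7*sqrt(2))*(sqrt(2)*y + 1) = sqrt(2)*y^3 - 8*sqrt(2)*y^2 + 15*y^2 - 120*y + 7*sqrt(2)*y - 56*sqrt(2)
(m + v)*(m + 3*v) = m^2 + 4*m*v + 3*v^2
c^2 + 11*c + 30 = (c + 5)*(c + 6)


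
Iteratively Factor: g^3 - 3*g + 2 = (g - 1)*(g^2 + g - 2) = (g - 1)^2*(g + 2)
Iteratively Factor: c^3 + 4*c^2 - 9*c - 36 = (c - 3)*(c^2 + 7*c + 12) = (c - 3)*(c + 4)*(c + 3)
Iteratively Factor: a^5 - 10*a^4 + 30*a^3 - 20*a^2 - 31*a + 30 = (a - 1)*(a^4 - 9*a^3 + 21*a^2 + a - 30) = (a - 2)*(a - 1)*(a^3 - 7*a^2 + 7*a + 15) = (a - 3)*(a - 2)*(a - 1)*(a^2 - 4*a - 5) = (a - 3)*(a - 2)*(a - 1)*(a + 1)*(a - 5)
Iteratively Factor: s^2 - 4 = (s - 2)*(s + 2)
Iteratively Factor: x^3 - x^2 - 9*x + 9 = (x + 3)*(x^2 - 4*x + 3) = (x - 1)*(x + 3)*(x - 3)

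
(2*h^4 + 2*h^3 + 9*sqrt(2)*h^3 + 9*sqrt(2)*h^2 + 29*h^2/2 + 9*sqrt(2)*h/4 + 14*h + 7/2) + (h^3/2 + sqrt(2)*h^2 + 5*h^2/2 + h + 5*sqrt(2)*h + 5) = 2*h^4 + 5*h^3/2 + 9*sqrt(2)*h^3 + 10*sqrt(2)*h^2 + 17*h^2 + 29*sqrt(2)*h/4 + 15*h + 17/2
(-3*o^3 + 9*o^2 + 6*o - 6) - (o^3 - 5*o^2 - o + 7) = -4*o^3 + 14*o^2 + 7*o - 13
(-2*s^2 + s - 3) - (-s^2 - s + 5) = -s^2 + 2*s - 8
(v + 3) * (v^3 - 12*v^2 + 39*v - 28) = v^4 - 9*v^3 + 3*v^2 + 89*v - 84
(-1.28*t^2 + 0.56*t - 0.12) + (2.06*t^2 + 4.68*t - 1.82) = 0.78*t^2 + 5.24*t - 1.94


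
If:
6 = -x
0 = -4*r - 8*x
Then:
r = 12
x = -6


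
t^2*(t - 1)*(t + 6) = t^4 + 5*t^3 - 6*t^2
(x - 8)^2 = x^2 - 16*x + 64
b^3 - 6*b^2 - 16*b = b*(b - 8)*(b + 2)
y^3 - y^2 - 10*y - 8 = (y - 4)*(y + 1)*(y + 2)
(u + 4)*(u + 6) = u^2 + 10*u + 24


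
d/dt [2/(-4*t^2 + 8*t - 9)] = 16*(t - 1)/(4*t^2 - 8*t + 9)^2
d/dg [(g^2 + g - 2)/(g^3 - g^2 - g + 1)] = (-g^2 - 4*g - 1)/(g^4 - 2*g^2 + 1)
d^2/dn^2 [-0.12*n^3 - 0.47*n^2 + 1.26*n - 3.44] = -0.72*n - 0.94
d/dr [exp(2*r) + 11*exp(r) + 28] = (2*exp(r) + 11)*exp(r)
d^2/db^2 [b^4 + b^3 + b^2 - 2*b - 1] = 12*b^2 + 6*b + 2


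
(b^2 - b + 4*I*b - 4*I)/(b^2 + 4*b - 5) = (b + 4*I)/(b + 5)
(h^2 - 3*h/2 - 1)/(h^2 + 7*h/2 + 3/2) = (h - 2)/(h + 3)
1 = 1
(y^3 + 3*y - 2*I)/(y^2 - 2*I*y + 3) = (y^3 + 3*y - 2*I)/(y^2 - 2*I*y + 3)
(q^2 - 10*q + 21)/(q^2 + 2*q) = (q^2 - 10*q + 21)/(q*(q + 2))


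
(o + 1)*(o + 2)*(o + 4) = o^3 + 7*o^2 + 14*o + 8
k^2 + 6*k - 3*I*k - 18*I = (k + 6)*(k - 3*I)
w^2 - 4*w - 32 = (w - 8)*(w + 4)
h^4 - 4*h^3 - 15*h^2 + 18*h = h*(h - 6)*(h - 1)*(h + 3)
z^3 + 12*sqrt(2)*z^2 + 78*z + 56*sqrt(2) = (z + sqrt(2))*(z + 4*sqrt(2))*(z + 7*sqrt(2))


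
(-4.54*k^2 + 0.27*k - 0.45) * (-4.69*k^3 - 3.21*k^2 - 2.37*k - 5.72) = 21.2926*k^5 + 13.3071*k^4 + 12.0036*k^3 + 26.7734*k^2 - 0.4779*k + 2.574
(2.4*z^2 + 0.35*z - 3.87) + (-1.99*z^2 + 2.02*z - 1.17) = 0.41*z^2 + 2.37*z - 5.04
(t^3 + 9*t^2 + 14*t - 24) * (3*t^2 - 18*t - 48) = 3*t^5 + 9*t^4 - 168*t^3 - 756*t^2 - 240*t + 1152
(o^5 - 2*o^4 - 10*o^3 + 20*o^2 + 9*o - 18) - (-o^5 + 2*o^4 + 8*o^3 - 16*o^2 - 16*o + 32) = 2*o^5 - 4*o^4 - 18*o^3 + 36*o^2 + 25*o - 50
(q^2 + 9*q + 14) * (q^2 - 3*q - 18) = q^4 + 6*q^3 - 31*q^2 - 204*q - 252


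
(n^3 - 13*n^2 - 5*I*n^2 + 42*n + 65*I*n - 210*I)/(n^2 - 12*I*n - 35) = (n^2 - 13*n + 42)/(n - 7*I)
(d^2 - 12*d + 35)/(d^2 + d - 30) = (d - 7)/(d + 6)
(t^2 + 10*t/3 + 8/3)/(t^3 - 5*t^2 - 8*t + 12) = (t + 4/3)/(t^2 - 7*t + 6)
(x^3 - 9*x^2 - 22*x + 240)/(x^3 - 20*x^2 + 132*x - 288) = (x + 5)/(x - 6)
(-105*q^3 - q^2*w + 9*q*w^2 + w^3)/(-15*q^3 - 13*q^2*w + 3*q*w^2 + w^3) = (7*q + w)/(q + w)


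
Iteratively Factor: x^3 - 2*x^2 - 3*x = (x + 1)*(x^2 - 3*x) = x*(x + 1)*(x - 3)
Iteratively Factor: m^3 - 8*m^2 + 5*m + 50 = (m + 2)*(m^2 - 10*m + 25) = (m - 5)*(m + 2)*(m - 5)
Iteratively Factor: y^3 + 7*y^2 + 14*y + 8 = (y + 2)*(y^2 + 5*y + 4) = (y + 2)*(y + 4)*(y + 1)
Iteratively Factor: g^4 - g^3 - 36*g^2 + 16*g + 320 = (g + 4)*(g^3 - 5*g^2 - 16*g + 80) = (g - 5)*(g + 4)*(g^2 - 16) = (g - 5)*(g + 4)^2*(g - 4)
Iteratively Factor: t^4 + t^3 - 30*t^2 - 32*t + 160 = (t + 4)*(t^3 - 3*t^2 - 18*t + 40) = (t + 4)^2*(t^2 - 7*t + 10) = (t - 5)*(t + 4)^2*(t - 2)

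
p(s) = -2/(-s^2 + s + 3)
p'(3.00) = -1.11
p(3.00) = 0.67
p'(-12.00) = 0.00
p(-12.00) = 0.01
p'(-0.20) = 0.37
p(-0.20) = -0.72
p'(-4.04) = 0.06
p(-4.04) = 0.12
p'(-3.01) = 0.17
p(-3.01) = 0.22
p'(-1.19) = 43.57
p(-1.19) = -5.08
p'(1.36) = -0.55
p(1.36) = -0.80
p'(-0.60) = 1.06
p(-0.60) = -0.98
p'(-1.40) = 58.64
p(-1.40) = 5.56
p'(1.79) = -2.05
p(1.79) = -1.26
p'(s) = -2*(2*s - 1)/(-s^2 + s + 3)^2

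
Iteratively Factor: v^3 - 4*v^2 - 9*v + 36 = (v + 3)*(v^2 - 7*v + 12) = (v - 4)*(v + 3)*(v - 3)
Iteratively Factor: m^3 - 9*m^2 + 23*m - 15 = (m - 1)*(m^2 - 8*m + 15) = (m - 3)*(m - 1)*(m - 5)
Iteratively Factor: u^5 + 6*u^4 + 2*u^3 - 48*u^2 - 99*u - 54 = (u + 3)*(u^4 + 3*u^3 - 7*u^2 - 27*u - 18) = (u + 3)^2*(u^3 - 7*u - 6) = (u - 3)*(u + 3)^2*(u^2 + 3*u + 2) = (u - 3)*(u + 1)*(u + 3)^2*(u + 2)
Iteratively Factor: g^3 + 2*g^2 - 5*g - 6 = (g - 2)*(g^2 + 4*g + 3) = (g - 2)*(g + 1)*(g + 3)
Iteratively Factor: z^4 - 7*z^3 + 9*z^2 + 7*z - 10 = (z - 1)*(z^3 - 6*z^2 + 3*z + 10) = (z - 5)*(z - 1)*(z^2 - z - 2) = (z - 5)*(z - 1)*(z + 1)*(z - 2)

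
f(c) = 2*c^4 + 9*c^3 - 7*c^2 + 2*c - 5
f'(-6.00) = -670.00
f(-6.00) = 379.00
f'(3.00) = 419.00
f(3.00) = 343.00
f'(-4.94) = -234.37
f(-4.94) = -79.62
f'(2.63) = 297.47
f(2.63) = 211.25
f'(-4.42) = -99.44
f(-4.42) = -164.41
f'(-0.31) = 8.70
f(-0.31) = -6.54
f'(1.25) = 42.31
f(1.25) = 9.02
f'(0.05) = 1.37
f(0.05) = -4.92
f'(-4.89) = -219.35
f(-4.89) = -90.96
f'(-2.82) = 76.79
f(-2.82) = -141.66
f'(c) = 8*c^3 + 27*c^2 - 14*c + 2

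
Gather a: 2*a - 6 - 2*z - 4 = 2*a - 2*z - 10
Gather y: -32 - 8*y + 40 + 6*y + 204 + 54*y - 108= 52*y + 104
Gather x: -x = -x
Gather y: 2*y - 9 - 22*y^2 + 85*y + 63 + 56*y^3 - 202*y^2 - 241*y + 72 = 56*y^3 - 224*y^2 - 154*y + 126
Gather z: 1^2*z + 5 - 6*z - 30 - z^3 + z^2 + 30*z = -z^3 + z^2 + 25*z - 25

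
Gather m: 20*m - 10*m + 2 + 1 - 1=10*m + 2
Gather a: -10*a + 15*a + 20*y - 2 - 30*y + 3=5*a - 10*y + 1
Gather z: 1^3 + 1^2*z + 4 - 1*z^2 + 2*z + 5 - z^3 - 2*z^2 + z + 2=-z^3 - 3*z^2 + 4*z + 12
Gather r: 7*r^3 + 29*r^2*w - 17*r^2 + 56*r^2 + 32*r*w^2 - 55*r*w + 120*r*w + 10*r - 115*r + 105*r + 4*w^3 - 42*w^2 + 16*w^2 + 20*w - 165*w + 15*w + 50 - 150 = 7*r^3 + r^2*(29*w + 39) + r*(32*w^2 + 65*w) + 4*w^3 - 26*w^2 - 130*w - 100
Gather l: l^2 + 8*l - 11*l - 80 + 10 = l^2 - 3*l - 70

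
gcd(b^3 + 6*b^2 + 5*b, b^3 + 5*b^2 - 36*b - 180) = b + 5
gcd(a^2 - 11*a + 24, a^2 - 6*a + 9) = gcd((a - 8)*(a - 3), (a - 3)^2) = a - 3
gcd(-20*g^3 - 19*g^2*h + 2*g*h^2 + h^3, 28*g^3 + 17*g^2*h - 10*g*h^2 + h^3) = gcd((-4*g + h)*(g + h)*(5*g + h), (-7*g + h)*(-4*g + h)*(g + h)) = 4*g^2 + 3*g*h - h^2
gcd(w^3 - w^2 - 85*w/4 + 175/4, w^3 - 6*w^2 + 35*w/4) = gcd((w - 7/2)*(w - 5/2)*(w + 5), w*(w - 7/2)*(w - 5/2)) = w^2 - 6*w + 35/4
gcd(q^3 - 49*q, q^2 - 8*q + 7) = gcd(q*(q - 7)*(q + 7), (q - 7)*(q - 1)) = q - 7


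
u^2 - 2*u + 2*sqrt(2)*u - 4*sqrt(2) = (u - 2)*(u + 2*sqrt(2))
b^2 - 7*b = b*(b - 7)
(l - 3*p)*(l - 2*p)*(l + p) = l^3 - 4*l^2*p + l*p^2 + 6*p^3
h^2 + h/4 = h*(h + 1/4)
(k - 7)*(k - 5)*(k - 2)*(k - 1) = k^4 - 15*k^3 + 73*k^2 - 129*k + 70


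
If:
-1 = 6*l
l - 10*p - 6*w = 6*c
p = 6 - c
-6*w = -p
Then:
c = 397/30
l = -1/6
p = -217/30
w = -217/180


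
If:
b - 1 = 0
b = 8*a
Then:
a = 1/8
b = 1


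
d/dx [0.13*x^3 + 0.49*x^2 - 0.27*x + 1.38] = 0.39*x^2 + 0.98*x - 0.27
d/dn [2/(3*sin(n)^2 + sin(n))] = -(12/tan(n) + 2*cos(n)/sin(n)^2)/(3*sin(n) + 1)^2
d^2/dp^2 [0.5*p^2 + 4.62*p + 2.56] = 1.00000000000000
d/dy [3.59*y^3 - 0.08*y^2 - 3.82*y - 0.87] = 10.77*y^2 - 0.16*y - 3.82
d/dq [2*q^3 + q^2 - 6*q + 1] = 6*q^2 + 2*q - 6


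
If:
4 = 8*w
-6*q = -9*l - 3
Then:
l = 2*q/3 - 1/3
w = 1/2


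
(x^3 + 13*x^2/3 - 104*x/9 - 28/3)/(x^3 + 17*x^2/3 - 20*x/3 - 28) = (x + 2/3)/(x + 2)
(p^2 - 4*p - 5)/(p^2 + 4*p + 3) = (p - 5)/(p + 3)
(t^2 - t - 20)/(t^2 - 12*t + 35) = (t + 4)/(t - 7)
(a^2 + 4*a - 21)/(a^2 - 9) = (a + 7)/(a + 3)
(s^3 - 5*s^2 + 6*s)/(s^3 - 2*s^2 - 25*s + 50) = s*(s - 3)/(s^2 - 25)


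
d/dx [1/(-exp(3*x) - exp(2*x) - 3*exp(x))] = (3*exp(2*x) + 2*exp(x) + 3)*exp(-x)/(exp(2*x) + exp(x) + 3)^2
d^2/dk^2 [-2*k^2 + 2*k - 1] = -4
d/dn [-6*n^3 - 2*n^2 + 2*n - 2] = -18*n^2 - 4*n + 2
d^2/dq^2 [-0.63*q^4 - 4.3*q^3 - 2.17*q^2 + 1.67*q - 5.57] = -7.56*q^2 - 25.8*q - 4.34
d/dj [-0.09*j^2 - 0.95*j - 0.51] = -0.18*j - 0.95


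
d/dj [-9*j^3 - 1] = -27*j^2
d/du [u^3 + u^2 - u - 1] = 3*u^2 + 2*u - 1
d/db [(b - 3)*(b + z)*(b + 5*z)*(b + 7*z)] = 4*b^3 + 39*b^2*z - 9*b^2 + 94*b*z^2 - 78*b*z + 35*z^3 - 141*z^2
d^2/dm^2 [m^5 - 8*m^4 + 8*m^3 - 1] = 4*m*(5*m^2 - 24*m + 12)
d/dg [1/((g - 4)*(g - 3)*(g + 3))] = (-(g - 4)*(g - 3) - (g - 4)*(g + 3) - (g - 3)*(g + 3))/((g - 4)^2*(g - 3)^2*(g + 3)^2)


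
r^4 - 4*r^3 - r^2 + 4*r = r*(r - 4)*(r - 1)*(r + 1)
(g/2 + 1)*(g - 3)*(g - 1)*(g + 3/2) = g^4/2 - g^3/4 - 4*g^2 - 3*g/4 + 9/2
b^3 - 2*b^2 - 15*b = b*(b - 5)*(b + 3)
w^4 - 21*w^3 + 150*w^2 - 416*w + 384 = (w - 8)^2*(w - 3)*(w - 2)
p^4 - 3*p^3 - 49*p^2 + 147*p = p*(p - 7)*(p - 3)*(p + 7)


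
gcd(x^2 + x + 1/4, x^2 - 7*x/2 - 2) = x + 1/2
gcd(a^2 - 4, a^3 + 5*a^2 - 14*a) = a - 2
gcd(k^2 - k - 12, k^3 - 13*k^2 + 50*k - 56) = k - 4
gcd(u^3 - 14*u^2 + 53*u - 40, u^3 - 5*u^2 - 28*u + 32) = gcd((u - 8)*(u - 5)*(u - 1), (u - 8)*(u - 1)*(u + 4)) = u^2 - 9*u + 8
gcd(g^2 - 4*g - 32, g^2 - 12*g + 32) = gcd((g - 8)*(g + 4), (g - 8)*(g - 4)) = g - 8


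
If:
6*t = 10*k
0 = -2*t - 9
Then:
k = -27/10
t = -9/2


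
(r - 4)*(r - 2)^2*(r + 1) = r^4 - 7*r^3 + 12*r^2 + 4*r - 16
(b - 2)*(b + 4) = b^2 + 2*b - 8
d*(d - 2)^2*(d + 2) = d^4 - 2*d^3 - 4*d^2 + 8*d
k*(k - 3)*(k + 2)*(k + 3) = k^4 + 2*k^3 - 9*k^2 - 18*k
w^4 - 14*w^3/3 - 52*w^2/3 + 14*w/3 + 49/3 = (w - 7)*(w - 1)*(w + 1)*(w + 7/3)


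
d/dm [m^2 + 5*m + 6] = 2*m + 5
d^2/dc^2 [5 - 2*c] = 0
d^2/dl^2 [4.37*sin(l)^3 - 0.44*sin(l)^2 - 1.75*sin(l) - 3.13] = -1.5275*sin(l) + 9.8325*sin(3*l) - 0.88*cos(2*l)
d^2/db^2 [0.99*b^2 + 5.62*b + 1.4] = 1.98000000000000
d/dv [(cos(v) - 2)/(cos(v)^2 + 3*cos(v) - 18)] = (cos(v)^2 - 4*cos(v) + 12)*sin(v)/(cos(v)^2 + 3*cos(v) - 18)^2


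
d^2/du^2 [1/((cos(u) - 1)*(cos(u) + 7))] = (-4*sin(u)^4 + 66*sin(u)^2 - 39*cos(u)/2 - 9*cos(3*u)/2 + 24)/((cos(u) - 1)^3*(cos(u) + 7)^3)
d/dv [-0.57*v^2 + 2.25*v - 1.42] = 2.25 - 1.14*v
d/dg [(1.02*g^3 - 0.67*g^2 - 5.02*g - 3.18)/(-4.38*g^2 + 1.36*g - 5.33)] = (-4.4676*g^4 + 2.7744*g^3 - 39.2086*g^2 - 20.7146*g + 31.0814)/(19.1844*g^4 - 11.9136*g^3 + 48.5404*g^2 - 14.4976*g + 28.4089)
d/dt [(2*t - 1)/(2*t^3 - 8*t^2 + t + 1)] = (4*t^3 - 16*t^2 + 2*t - (2*t - 1)*(6*t^2 - 16*t + 1) + 2)/(2*t^3 - 8*t^2 + t + 1)^2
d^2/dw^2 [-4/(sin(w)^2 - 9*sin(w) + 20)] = 4*(4*sin(w)^4 - 27*sin(w)^3 - 5*sin(w)^2 + 234*sin(w) - 122)/(sin(w)^2 - 9*sin(w) + 20)^3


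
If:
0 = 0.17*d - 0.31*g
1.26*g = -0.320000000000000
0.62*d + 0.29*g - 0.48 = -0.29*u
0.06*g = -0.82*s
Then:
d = -0.46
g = -0.25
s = 0.02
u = 2.90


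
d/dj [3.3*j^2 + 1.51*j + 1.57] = 6.6*j + 1.51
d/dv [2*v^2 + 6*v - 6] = 4*v + 6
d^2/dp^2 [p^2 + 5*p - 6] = 2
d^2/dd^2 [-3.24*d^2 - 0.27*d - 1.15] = -6.48000000000000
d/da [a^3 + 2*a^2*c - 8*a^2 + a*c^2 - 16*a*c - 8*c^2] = 3*a^2 + 4*a*c - 16*a + c^2 - 16*c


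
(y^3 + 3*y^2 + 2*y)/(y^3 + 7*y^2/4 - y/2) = 4*(y + 1)/(4*y - 1)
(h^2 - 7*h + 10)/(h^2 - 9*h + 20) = (h - 2)/(h - 4)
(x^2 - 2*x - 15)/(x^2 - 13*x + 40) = (x + 3)/(x - 8)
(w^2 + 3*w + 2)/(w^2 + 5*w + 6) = (w + 1)/(w + 3)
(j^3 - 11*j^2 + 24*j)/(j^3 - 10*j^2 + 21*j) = (j - 8)/(j - 7)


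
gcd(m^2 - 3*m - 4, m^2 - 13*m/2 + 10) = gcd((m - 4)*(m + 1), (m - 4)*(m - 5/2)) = m - 4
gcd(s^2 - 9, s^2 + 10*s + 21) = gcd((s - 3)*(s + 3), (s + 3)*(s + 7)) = s + 3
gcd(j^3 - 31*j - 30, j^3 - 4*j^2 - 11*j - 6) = j^2 - 5*j - 6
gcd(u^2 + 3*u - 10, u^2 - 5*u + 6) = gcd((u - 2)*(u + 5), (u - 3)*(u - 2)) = u - 2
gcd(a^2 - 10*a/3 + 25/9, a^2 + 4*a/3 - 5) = a - 5/3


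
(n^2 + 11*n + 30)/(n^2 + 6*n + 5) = (n + 6)/(n + 1)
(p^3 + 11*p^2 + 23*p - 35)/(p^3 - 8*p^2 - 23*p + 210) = (p^2 + 6*p - 7)/(p^2 - 13*p + 42)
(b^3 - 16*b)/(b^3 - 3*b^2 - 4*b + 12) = b*(b^2 - 16)/(b^3 - 3*b^2 - 4*b + 12)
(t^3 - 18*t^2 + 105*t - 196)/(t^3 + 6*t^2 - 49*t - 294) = (t^2 - 11*t + 28)/(t^2 + 13*t + 42)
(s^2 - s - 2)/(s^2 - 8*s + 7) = (s^2 - s - 2)/(s^2 - 8*s + 7)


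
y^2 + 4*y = y*(y + 4)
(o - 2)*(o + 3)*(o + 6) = o^3 + 7*o^2 - 36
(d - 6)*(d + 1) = d^2 - 5*d - 6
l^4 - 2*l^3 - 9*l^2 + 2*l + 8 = (l - 4)*(l - 1)*(l + 1)*(l + 2)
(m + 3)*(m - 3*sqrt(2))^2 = m^3 - 6*sqrt(2)*m^2 + 3*m^2 - 18*sqrt(2)*m + 18*m + 54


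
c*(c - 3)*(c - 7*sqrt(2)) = c^3 - 7*sqrt(2)*c^2 - 3*c^2 + 21*sqrt(2)*c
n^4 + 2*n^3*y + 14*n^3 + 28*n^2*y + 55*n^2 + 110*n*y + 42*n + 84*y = (n + 1)*(n + 6)*(n + 7)*(n + 2*y)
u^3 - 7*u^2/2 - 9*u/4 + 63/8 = (u - 7/2)*(u - 3/2)*(u + 3/2)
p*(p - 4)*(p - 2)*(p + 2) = p^4 - 4*p^3 - 4*p^2 + 16*p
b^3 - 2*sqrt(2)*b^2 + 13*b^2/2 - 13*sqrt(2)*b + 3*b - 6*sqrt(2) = (b + 1/2)*(b + 6)*(b - 2*sqrt(2))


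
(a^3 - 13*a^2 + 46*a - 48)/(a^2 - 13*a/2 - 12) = 2*(a^2 - 5*a + 6)/(2*a + 3)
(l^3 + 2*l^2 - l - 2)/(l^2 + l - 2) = l + 1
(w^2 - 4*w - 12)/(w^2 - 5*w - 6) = (w + 2)/(w + 1)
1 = 1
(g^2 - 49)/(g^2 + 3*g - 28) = (g - 7)/(g - 4)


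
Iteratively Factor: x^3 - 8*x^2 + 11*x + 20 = (x - 4)*(x^2 - 4*x - 5) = (x - 5)*(x - 4)*(x + 1)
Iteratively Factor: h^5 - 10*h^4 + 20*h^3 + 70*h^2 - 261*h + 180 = (h - 1)*(h^4 - 9*h^3 + 11*h^2 + 81*h - 180) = (h - 5)*(h - 1)*(h^3 - 4*h^2 - 9*h + 36) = (h - 5)*(h - 4)*(h - 1)*(h^2 - 9) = (h - 5)*(h - 4)*(h - 3)*(h - 1)*(h + 3)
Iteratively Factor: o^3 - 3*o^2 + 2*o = (o - 1)*(o^2 - 2*o) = o*(o - 1)*(o - 2)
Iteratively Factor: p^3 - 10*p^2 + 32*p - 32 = (p - 4)*(p^2 - 6*p + 8) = (p - 4)*(p - 2)*(p - 4)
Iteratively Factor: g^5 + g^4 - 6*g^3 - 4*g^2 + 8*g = (g + 2)*(g^4 - g^3 - 4*g^2 + 4*g) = (g - 2)*(g + 2)*(g^3 + g^2 - 2*g) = g*(g - 2)*(g + 2)*(g^2 + g - 2) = g*(g - 2)*(g + 2)^2*(g - 1)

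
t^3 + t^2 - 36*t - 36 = (t - 6)*(t + 1)*(t + 6)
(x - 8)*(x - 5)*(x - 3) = x^3 - 16*x^2 + 79*x - 120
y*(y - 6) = y^2 - 6*y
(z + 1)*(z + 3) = z^2 + 4*z + 3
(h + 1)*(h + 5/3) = h^2 + 8*h/3 + 5/3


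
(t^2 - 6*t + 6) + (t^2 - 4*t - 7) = 2*t^2 - 10*t - 1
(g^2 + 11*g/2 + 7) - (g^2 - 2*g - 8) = 15*g/2 + 15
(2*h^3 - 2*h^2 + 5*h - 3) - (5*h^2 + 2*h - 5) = 2*h^3 - 7*h^2 + 3*h + 2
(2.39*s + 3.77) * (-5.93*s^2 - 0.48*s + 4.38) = -14.1727*s^3 - 23.5033*s^2 + 8.6586*s + 16.5126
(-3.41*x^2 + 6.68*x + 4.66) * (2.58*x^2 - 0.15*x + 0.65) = -8.7978*x^4 + 17.7459*x^3 + 8.8043*x^2 + 3.643*x + 3.029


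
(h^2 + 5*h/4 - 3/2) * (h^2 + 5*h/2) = h^4 + 15*h^3/4 + 13*h^2/8 - 15*h/4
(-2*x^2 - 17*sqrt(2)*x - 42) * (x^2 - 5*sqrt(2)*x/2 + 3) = -2*x^4 - 12*sqrt(2)*x^3 + 37*x^2 + 54*sqrt(2)*x - 126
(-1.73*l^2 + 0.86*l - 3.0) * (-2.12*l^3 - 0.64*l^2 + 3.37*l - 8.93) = 3.6676*l^5 - 0.716*l^4 - 0.0204999999999993*l^3 + 20.2671*l^2 - 17.7898*l + 26.79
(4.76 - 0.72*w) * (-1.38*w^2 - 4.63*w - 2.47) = 0.9936*w^3 - 3.2352*w^2 - 20.2604*w - 11.7572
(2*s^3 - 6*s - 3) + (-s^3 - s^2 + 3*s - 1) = s^3 - s^2 - 3*s - 4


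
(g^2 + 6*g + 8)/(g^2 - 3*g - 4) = (g^2 + 6*g + 8)/(g^2 - 3*g - 4)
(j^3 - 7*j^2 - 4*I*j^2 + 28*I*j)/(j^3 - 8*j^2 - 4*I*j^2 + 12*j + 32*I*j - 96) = j*(j^2 - j*(7 + 4*I) + 28*I)/(j^3 - 4*j^2*(2 + I) + 4*j*(3 + 8*I) - 96)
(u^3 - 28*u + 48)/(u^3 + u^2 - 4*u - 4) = (u^2 + 2*u - 24)/(u^2 + 3*u + 2)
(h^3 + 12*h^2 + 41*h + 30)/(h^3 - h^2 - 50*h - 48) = (h + 5)/(h - 8)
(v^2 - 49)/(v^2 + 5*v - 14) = (v - 7)/(v - 2)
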